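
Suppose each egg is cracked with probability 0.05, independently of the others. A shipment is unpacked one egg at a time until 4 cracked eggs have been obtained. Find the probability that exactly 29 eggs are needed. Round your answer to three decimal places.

0.006

Y = trial on which the fourth success occurs; negative binomial, r=4, p=0.05.
P(Y=29) = C(28,3) · p^4 · (1−p)^25
= 3276 · 6.25e-06 · 0.27739 = 0.00568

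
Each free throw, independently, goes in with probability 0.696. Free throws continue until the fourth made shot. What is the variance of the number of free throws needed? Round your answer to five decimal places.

Y = total free throws until the fourth success; negative binomial with r=4, p=0.696.
Var(Y) = r(1−p)/p² = 4·0.304 / 0.696² = 2.5102391

2.51024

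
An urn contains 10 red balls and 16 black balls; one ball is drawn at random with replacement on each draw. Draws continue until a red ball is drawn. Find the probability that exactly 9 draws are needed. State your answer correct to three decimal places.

Geometric (trials to first success), p = 0.384615.
P(Y = 9) = (1−p)^8 · p = 0.020567 · 0.384615 = 0.00791

0.008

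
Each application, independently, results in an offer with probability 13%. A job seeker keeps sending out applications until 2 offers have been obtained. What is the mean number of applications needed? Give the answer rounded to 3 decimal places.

Y = total applications until the second success; negative binomial with r=2, p=0.13.
E[Y] = r / p = 2 / 0.13 = 15.38462

15.385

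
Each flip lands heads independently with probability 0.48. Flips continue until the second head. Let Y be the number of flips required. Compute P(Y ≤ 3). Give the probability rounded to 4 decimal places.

Finishing within 3 flips ⇔ at least 2 successes in the first 3. With X ~ Binomial(3, 0.48), P(Y ≤ 3) = 1 − P(X ≤ 1).
  k=0: C(3,0)·0.48^0·0.52^3 = 0.140608
  k=1: C(3,1)·0.48^1·0.52^2 = 0.389376
1 − 0.529984 = 0.470016

0.4700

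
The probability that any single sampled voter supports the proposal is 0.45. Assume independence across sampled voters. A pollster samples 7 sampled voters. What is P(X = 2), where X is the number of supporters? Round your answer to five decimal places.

0.21402

X ~ Binomial(n=7, p=0.45).
P(X=2) = C(7,2) · p^2 · (1−p)^5
= 21 · 0.2025 · 0.050328 = 0.2140217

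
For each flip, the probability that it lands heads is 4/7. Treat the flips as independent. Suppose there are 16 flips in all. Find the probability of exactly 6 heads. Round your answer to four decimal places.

X ~ Binomial(n=16, p=0.571429).
P(X=6) = C(16,6) · p^6 · (1−p)^10
= 8008 · 0.034815 · 0.00020904 = 0.058281

0.0583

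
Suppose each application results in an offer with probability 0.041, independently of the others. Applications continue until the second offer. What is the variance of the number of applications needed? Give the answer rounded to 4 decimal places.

Y = total applications until the second success; negative binomial with r=2, p=0.041.
Var(Y) = r(1−p)/p² = 2·0.959 / 0.041² = 1140.987507

1140.9875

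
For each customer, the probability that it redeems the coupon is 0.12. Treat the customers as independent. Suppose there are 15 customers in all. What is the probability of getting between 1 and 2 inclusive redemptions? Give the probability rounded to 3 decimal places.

0.588

X ~ Binomial(15, 0.12); P(1 ≤ X ≤ 2) = Σ C(15,k) p^k (1−p)^(15−k) over k:
  k=1: C(15,1)·0.12^1·0.88^14 = 0.30063
  k=2: C(15,2)·0.12^2·0.88^13 = 0.28696
Total = 0.58759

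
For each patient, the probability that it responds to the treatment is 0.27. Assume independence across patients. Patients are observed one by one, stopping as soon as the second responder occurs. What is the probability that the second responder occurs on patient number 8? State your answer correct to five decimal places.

Y = trial on which the second success occurs; negative binomial, r=2, p=0.27.
P(Y=8) = C(7,1) · p^2 · (1−p)^6
= 7 · 0.0729 · 0.15133 = 0.0772259

0.07723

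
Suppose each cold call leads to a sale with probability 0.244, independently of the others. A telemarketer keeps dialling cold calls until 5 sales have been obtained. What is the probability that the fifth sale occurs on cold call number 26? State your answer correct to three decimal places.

0.031

Y = trial on which the fifth success occurs; negative binomial, r=5, p=0.244.
P(Y=26) = C(25,4) · p^5 · (1−p)^21
= 12650 · 0.00086487 · 0.0028116 = 0.03076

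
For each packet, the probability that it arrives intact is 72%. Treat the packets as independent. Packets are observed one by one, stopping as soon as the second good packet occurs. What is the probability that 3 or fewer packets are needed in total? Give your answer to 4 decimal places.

Finishing within 3 packets ⇔ at least 2 successes in the first 3. With X ~ Binomial(3, 0.72), P(Y ≤ 3) = 1 − P(X ≤ 1).
  k=0: C(3,0)·0.72^0·0.28^3 = 0.021952
  k=1: C(3,1)·0.72^1·0.28^2 = 0.169344
1 − 0.191296 = 0.808704

0.8087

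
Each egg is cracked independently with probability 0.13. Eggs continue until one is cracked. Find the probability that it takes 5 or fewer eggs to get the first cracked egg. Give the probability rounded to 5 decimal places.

Y = number of eggs to the first success; geometric, p = 0.13.
P(Y ≤ 5) = 1 − (1−p)^5 = 1 − 0.4984209 = 0.5015791

0.50158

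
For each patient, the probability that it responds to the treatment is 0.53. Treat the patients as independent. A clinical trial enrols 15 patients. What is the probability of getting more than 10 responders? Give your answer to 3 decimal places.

X ~ Binomial(15, 0.53); P(X ≥ 11) = Σ C(15,k) p^k (1−p)^(15−k) over k:
  k=11: C(15,11)·0.53^11·0.47^4 = 0.06174
  k=12: C(15,12)·0.53^12·0.47^3 = 0.02321
  k=13: C(15,13)·0.53^13·0.47^2 = 0.00604
  k=14: C(15,14)·0.53^14·0.47^1 = 0.00097
  k=15: C(15,15)·0.53^15·0.47^0 = 0.00007
Total = 0.09203

0.092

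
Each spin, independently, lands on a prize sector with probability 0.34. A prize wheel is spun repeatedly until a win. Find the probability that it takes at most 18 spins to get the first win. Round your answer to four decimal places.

0.9994

Y = number of spins to the first success; geometric, p = 0.34.
P(Y ≤ 18) = 1 − (1−p)^18 = 1 − 0.000565 = 0.999435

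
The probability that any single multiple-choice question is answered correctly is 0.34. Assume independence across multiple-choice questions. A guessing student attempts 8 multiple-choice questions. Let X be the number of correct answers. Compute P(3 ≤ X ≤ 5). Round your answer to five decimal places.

X ~ Binomial(8, 0.34); P(3 ≤ X ≤ 5) = Σ C(8,k) p^k (1−p)^(8−k) over k:
  k=3: C(8,3)·0.34^3·0.66^5 = 0.2756414
  k=4: C(8,4)·0.34^4·0.66^4 = 0.1774964
  k=5: C(8,5)·0.34^5·0.66^3 = 0.0731500
Total = 0.5262878

0.52629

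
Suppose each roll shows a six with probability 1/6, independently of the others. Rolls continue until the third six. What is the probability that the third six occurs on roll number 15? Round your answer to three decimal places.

Y = trial on which the third success occurs; negative binomial, r=3, p=0.166667.
P(Y=15) = C(14,2) · p^3 · (1−p)^12
= 91 · 0.0046296 · 0.11216 = 0.04725

0.047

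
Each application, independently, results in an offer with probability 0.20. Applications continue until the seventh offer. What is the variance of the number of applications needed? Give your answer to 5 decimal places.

140.00000

Y = total applications until the seventh success; negative binomial with r=7, p=0.20.
Var(Y) = r(1−p)/p² = 7·0.80 / 0.20² = 140.0000000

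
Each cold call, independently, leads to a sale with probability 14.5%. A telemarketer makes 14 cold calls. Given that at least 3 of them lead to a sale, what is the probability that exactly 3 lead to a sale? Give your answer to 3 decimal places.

X ~ Binomial(14, 0.145). Want P(X=3 | X≥3) = P(X=3) / P(X≥3).
P(X=3) = C(14,3)·0.145^3·0.855^11 = 0.19808
P(X≥3) = 1 − 0.11156 − 0.26488 − 0.29199 = 0.33156
Ratio = 0.19808 / 0.33156 = 0.59741

0.597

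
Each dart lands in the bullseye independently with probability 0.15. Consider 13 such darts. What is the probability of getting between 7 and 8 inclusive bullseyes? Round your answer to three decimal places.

0.001

X ~ Binomial(13, 0.15); P(7 ≤ X ≤ 8) = Σ C(13,k) p^k (1−p)^(13−k) over k:
  k=7: C(13,7)·0.15^7·0.85^6 = 0.00111
  k=8: C(13,8)·0.15^8·0.85^5 = 0.00015
Total = 0.00125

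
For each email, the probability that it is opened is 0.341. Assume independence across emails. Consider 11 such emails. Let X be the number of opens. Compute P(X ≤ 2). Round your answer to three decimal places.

0.218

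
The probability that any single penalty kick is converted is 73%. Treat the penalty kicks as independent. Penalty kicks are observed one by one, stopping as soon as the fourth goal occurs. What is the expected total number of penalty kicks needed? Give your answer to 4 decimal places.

Y = total penalty kicks until the fourth success; negative binomial with r=4, p=0.73.
E[Y] = r / p = 4 / 0.73 = 5.479452

5.4795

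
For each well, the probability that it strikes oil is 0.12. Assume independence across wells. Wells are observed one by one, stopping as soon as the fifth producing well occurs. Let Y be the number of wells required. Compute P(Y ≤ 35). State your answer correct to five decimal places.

0.41249

Finishing within 35 wells ⇔ at least 5 successes in the first 35. With X ~ Binomial(35, 0.12), P(Y ≤ 35) = 1 − P(X ≤ 4).
  k=0: C(35,0)·0.12^0·0.88^35 = 0.0113997
  k=1: C(35,1)·0.12^1·0.88^34 = 0.0544077
  k=2: C(35,2)·0.12^2·0.88^33 = 0.1261269
  k=3: C(35,3)·0.12^3·0.88^32 = 0.1891903
  k=4: C(35,4)·0.12^4·0.88^31 = 0.2063894
1 − 0.5875140 = 0.4124860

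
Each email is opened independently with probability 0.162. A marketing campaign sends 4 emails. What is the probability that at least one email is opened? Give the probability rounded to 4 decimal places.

0.5069

P(at least one) = 1 − P(none) = 1 − (1 − 0.162)^4
= 1 − 0.493147 = 0.506853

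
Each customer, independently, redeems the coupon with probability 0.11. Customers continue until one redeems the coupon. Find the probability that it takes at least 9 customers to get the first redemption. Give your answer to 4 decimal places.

Y = number of customers to the first success; geometric, p = 0.11.
P(Y > 8) = P(first 8 all fail) = (1−p)^8 = 0.393659

0.3937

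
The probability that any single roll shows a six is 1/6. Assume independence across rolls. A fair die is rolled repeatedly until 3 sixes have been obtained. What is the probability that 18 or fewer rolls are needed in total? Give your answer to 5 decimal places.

Finishing within 18 rolls ⇔ at least 3 successes in the first 18. With X ~ Binomial(18, 0.166667), P(Y ≤ 18) = 1 − P(X ≤ 2).
  k=0: C(18,0)·0.166667^0·0.833333^18 = 0.0375610
  k=1: C(18,1)·0.166667^1·0.833333^17 = 0.1352197
  k=2: C(18,2)·0.166667^2·0.833333^16 = 0.2298735
1 − 0.4026543 = 0.5973457

0.59735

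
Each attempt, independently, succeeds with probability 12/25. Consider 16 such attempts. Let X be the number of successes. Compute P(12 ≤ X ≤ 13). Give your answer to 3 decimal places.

0.026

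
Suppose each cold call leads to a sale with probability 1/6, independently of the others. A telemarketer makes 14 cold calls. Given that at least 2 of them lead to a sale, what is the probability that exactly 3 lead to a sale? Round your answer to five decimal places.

X ~ Binomial(14, 0.166667). Want P(X=3 | X≥2) = P(X=3) / P(X≥2).
P(X=3) = C(14,3)·0.166667^3·0.833333^11 = 0.2268057
P(X≥2) = 1 − 0.0778866 − 0.2180824 = 0.7040310
Ratio = 0.2268057 / 0.7040310 = 0.3221530

0.32215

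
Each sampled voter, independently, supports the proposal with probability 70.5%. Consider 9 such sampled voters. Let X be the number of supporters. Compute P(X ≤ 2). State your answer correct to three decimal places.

0.004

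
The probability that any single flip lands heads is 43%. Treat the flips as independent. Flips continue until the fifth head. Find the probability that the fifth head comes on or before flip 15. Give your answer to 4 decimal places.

Finishing within 15 flips ⇔ at least 5 successes in the first 15. With X ~ Binomial(15, 0.43), P(Y ≤ 15) = 1 − P(X ≤ 4).
  k=0: C(15,0)·0.43^0·0.57^15 = 0.000218
  k=1: C(15,1)·0.43^1·0.57^14 = 0.002465
  k=2: C(15,2)·0.43^2·0.57^13 = 0.013017
  k=3: C(15,3)·0.43^3·0.57^12 = 0.042552
  k=4: C(15,4)·0.43^4·0.57^11 = 0.096301
1 − 0.154552 = 0.845448

0.8454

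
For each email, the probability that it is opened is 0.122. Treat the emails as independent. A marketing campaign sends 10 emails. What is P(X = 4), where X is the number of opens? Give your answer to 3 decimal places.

0.021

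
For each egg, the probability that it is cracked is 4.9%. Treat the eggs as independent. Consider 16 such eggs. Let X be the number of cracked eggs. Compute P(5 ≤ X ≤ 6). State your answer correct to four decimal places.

0.0008

X ~ Binomial(16, 0.049); P(5 ≤ X ≤ 6) = Σ C(16,k) p^k (1−p)^(16−k) over k:
  k=5: C(16,5)·0.049^5·0.951^11 = 0.000710
  k=6: C(16,6)·0.049^6·0.951^10 = 0.000067
Total = 0.000777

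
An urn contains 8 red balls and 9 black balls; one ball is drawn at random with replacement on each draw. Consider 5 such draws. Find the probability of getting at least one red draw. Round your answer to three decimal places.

0.958

P(at least one) = 1 − P(none) = 1 − (1 − 0.470588)^5
= 1 − 0.04159 = 0.95841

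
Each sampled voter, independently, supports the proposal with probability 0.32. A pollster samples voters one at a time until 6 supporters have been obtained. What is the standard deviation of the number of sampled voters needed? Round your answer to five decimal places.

6.31219

Y = total sampled voters until the sixth success; negative binomial with r=6, p=0.32.
SD(Y) = √[r(1−p)/p²] = √(39.8437500) = 6.3121906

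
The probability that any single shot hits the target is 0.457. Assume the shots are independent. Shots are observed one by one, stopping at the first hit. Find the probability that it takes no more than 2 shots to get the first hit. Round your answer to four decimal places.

0.7052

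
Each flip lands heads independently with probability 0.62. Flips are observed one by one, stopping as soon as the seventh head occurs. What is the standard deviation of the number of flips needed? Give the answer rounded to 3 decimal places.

Y = total flips until the seventh success; negative binomial with r=7, p=0.62.
SD(Y) = √[r(1−p)/p²] = √(6.91988) = 2.63057

2.631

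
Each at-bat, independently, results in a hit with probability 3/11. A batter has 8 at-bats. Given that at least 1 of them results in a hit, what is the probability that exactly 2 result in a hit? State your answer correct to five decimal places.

X ~ Binomial(8, 0.272727). Want P(X=2 | X≥1) = P(X=2) / P(X≥1).
P(X=2) = C(8,2)·0.272727^2·0.727273^6 = 0.3081761
P(X≥1) = 1 − 0.0782670 = 0.9217330
Ratio = 0.3081761 / 0.9217330 = 0.3343442

0.33434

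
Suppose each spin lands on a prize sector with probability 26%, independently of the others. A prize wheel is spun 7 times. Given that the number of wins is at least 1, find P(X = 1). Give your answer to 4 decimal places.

X ~ Binomial(7, 0.26). Want P(X=1 | X≥1) = P(X=1) / P(X≥1).
P(X=1) = C(7,1)·0.26^1·0.74^6 = 0.298856
P(X≥1) = 1 − 0.121513 = 0.878487
Ratio = 0.298856 / 0.878487 = 0.340194

0.3402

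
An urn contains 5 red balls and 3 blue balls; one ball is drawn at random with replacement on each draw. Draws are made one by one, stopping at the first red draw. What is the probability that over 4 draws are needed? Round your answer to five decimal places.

Y = number of draws to the first success; geometric, p = 0.625.
P(Y > 4) = P(first 4 all fail) = (1−p)^4 = 0.0197754

0.01978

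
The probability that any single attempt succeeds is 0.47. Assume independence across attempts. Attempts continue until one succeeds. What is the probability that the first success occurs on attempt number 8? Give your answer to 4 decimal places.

Geometric (trials to first success), p = 0.47.
P(Y = 8) = (1−p)^7 · p = 0.011747 · 0.47 = 0.005521

0.0055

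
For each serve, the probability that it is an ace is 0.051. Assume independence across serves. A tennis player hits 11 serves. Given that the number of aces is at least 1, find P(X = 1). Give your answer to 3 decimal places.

X ~ Binomial(11, 0.051). Want P(X=1 | X≥1) = P(X=1) / P(X≥1).
P(X=1) = C(11,1)·0.051^1·0.949^10 = 0.33237
P(X≥1) = 1 − 0.56225 = 0.43775
Ratio = 0.33237 / 0.43775 = 0.75927

0.759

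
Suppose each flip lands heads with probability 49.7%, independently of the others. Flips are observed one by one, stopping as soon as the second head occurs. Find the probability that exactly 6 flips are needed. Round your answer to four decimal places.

Y = trial on which the second success occurs; negative binomial, r=2, p=0.497.
P(Y=6) = C(5,1) · p^2 · (1−p)^4
= 5 · 0.24701 · 0.064014 = 0.079060

0.0791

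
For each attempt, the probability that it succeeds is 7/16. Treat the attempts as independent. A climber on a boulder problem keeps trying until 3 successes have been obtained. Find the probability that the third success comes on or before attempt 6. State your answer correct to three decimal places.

0.533

Finishing within 6 attempts ⇔ at least 3 successes in the first 6. With X ~ Binomial(6, 0.4375), P(Y ≤ 6) = 1 − P(X ≤ 2).
  k=0: C(6,0)·0.4375^0·0.5625^6 = 0.03168
  k=1: C(6,1)·0.4375^1·0.5625^5 = 0.14782
  k=2: C(6,2)·0.4375^2·0.5625^4 = 0.28743
1 − 0.46693 = 0.53307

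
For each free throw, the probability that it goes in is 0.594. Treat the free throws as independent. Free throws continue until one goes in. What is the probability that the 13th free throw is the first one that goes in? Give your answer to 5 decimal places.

0.00001

Geometric (trials to first success), p = 0.594.
P(Y = 13) = (1−p)^12 · p = 2.0059e-05 · 0.594 = 0.0000119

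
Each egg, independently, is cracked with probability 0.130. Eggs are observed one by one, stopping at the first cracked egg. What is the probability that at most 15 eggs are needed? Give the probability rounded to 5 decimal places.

Y = number of eggs to the first success; geometric, p = 0.13.
P(Y ≤ 15) = 1 − (1−p)^15 = 1 − 0.1238194 = 0.8761806

0.87618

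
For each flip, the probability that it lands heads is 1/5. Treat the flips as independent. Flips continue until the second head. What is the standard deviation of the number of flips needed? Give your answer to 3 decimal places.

6.325

Y = total flips until the second success; negative binomial with r=2, p=0.20.
SD(Y) = √[r(1−p)/p²] = √(40.00000) = 6.32456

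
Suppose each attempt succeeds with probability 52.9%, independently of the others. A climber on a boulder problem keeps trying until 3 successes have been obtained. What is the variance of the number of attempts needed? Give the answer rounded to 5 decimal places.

Y = total attempts until the third success; negative binomial with r=3, p=0.529.
Var(Y) = r(1−p)/p² = 3·0.471 / 0.529² = 5.0492959

5.04930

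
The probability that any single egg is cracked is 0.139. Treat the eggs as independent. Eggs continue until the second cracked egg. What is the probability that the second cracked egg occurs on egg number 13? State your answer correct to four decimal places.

Y = trial on which the second success occurs; negative binomial, r=2, p=0.139.
P(Y=13) = C(12,1) · p^2 · (1−p)^11
= 12 · 0.019321 · 0.19277 = 0.044694

0.0447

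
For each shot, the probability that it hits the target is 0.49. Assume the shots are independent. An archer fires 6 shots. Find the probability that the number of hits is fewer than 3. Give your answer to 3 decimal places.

X ~ Binomial(6, 0.49); P(X ≤ 2) = Σ C(6,k) p^k (1−p)^(6−k) over k:
  k=0: C(6,0)·0.49^0·0.51^6 = 0.01760
  k=1: C(6,1)·0.49^1·0.51^5 = 0.10144
  k=2: C(6,2)·0.49^2·0.51^4 = 0.24365
Total = 0.36268

0.363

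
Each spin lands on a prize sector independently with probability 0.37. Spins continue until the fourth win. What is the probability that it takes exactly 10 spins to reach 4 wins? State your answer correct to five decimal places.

Y = trial on which the fourth success occurs; negative binomial, r=4, p=0.37.
P(Y=10) = C(9,3) · p^4 · (1−p)^6
= 84 · 0.018742 · 0.062524 = 0.0984305

0.09843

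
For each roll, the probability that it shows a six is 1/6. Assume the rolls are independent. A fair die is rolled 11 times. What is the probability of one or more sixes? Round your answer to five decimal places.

0.86541

P(at least one) = 1 − P(none) = 1 − (1 − 0.166667)^11
= 1 − 0.1345880 = 0.8654120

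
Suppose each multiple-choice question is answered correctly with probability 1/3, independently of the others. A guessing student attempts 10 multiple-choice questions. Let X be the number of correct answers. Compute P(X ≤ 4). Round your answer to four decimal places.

X ~ Binomial(10, 0.333333); P(X ≤ 4) = Σ C(10,k) p^k (1−p)^(10−k) over k:
  k=0: C(10,0)·0.333333^0·0.666667^10 = 0.017342
  k=1: C(10,1)·0.333333^1·0.666667^9 = 0.086708
  k=2: C(10,2)·0.333333^2·0.666667^8 = 0.195092
  k=3: C(10,3)·0.333333^3·0.666667^7 = 0.260123
  k=4: C(10,4)·0.333333^4·0.666667^6 = 0.227608
Total = 0.786872

0.7869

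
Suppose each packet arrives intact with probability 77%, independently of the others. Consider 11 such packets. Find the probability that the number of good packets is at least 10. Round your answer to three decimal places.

X ~ Binomial(11, 0.77); P(X ≥ 10) = Σ C(11,k) p^k (1−p)^(11−k) over k:
  k=10: C(11,10)·0.77^10·0.23^1 = 0.18537
  k=11: C(11,11)·0.77^11·0.23^0 = 0.05642
Total = 0.24178

0.242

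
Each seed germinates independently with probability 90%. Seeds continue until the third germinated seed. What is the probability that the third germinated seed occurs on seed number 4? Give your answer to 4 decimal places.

Y = trial on which the third success occurs; negative binomial, r=3, p=0.90.
P(Y=4) = C(3,2) · p^3 · (1−p)^1
= 3 · 0.729 · 0.1 = 0.218700

0.2187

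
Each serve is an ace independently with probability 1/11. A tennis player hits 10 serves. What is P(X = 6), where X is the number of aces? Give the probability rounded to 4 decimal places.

0.0001

X ~ Binomial(n=10, p=0.090909).
P(X=6) = C(10,6) · p^6 · (1−p)^4
= 210 · 5.6447e-07 · 0.68301 = 0.000081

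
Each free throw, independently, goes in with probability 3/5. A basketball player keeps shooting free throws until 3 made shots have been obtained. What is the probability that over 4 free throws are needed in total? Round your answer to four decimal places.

Needing more than 4 free throws ⇔ fewer than 3 successes in the first 4. With X ~ Binomial(4, 0.60), P(Y > 4) = P(X ≤ 2).
  k=0: C(4,0)·0.60^0·0.40^4 = 0.025600
  k=1: C(4,1)·0.60^1·0.40^3 = 0.153600
  k=2: C(4,2)·0.60^2·0.40^2 = 0.345600
P(X ≤ 2) = 0.524800

0.5248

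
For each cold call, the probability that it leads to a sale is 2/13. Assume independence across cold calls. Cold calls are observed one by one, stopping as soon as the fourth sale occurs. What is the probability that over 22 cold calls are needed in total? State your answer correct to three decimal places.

Needing more than 22 cold calls ⇔ fewer than 4 successes in the first 22. With X ~ Binomial(22, 0.153846), P(Y > 22) = P(X ≤ 3).
  k=0: C(22,0)·0.153846^0·0.846154^22 = 0.02534
  k=1: C(22,1)·0.153846^1·0.846154^21 = 0.10138
  k=2: C(22,2)·0.153846^2·0.846154^20 = 0.19354
  k=3: C(22,3)·0.153846^3·0.846154^19 = 0.23459
P(X ≤ 3) = 0.55486

0.555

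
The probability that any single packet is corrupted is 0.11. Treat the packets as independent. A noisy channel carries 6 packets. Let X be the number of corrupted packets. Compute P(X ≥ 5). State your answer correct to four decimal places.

0.0001

X ~ Binomial(6, 0.11); P(X ≥ 5) = Σ C(6,k) p^k (1−p)^(6−k) over k:
  k=5: C(6,5)·0.11^5·0.89^1 = 0.000086
  k=6: C(6,6)·0.11^6·0.89^0 = 0.000002
Total = 0.000088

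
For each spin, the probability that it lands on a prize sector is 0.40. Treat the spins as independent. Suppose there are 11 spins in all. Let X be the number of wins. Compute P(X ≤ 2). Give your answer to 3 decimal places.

0.119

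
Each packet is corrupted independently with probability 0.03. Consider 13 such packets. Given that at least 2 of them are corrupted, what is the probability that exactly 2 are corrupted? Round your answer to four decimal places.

X ~ Binomial(13, 0.03). Want P(X=2 | X≥2) = P(X=2) / P(X≥2).
P(X=2) = C(13,2)·0.03^2·0.97^11 = 0.050214
P(X≥2) = 1 − 0.673027 − 0.270599 = 0.056374
Ratio = 0.050214 / 0.056374 = 0.890726

0.8907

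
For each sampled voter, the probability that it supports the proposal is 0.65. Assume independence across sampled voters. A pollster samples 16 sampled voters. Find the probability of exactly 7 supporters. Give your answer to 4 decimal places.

0.0442

X ~ Binomial(n=16, p=0.65).
P(X=7) = C(16,7) · p^7 · (1−p)^9
= 11440 · 0.049022 · 7.8816e-05 = 0.044201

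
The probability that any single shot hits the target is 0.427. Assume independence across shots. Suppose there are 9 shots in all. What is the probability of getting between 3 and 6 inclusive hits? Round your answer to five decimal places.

0.77880

X ~ Binomial(9, 0.427); P(3 ≤ X ≤ 6) = Σ C(9,k) p^k (1−p)^(9−k) over k:
  k=3: C(9,3)·0.427^3·0.573^6 = 0.2314678
  k=4: C(9,4)·0.427^4·0.573^5 = 0.2587350
  k=5: C(9,5)·0.427^5·0.573^4 = 0.1928095
  k=6: C(9,6)·0.427^6·0.573^3 = 0.0957878
Total = 0.7788002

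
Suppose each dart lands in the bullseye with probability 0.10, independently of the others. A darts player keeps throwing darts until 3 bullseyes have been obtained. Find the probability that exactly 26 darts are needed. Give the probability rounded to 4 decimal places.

Y = trial on which the third success occurs; negative binomial, r=3, p=0.10.
P(Y=26) = C(25,2) · p^3 · (1−p)^23
= 300 · 0.001 · 0.088629 = 0.026589

0.0266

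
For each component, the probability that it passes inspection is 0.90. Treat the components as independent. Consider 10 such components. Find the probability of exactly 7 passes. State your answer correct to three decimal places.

0.057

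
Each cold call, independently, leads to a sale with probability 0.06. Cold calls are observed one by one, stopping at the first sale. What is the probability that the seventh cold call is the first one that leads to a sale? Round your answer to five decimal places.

Geometric (trials to first success), p = 0.06.
P(Y = 7) = (1−p)^6 · p = 0.68987 · 0.06 = 0.0413922

0.04139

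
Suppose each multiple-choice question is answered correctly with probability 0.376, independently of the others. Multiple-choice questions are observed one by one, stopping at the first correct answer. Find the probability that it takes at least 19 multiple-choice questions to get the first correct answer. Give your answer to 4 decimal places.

0.0002

Y = number of multiple-choice questions to the first success; geometric, p = 0.376.
P(Y > 18) = P(first 18 all fail) = (1−p)^18 = 0.000206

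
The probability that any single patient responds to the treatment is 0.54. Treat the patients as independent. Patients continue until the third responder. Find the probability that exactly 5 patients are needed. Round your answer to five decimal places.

0.19992

Y = trial on which the third success occurs; negative binomial, r=3, p=0.54.
P(Y=5) = C(4,2) · p^3 · (1−p)^2
= 6 · 0.15746 · 0.2116 = 0.1999163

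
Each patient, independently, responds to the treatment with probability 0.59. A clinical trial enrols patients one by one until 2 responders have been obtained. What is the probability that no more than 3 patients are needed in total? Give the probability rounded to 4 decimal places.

Finishing within 3 patients ⇔ at least 2 successes in the first 3. With X ~ Binomial(3, 0.59), P(Y ≤ 3) = 1 − P(X ≤ 1).
  k=0: C(3,0)·0.59^0·0.41^3 = 0.068921
  k=1: C(3,1)·0.59^1·0.41^2 = 0.297537
1 − 0.366458 = 0.633542

0.6335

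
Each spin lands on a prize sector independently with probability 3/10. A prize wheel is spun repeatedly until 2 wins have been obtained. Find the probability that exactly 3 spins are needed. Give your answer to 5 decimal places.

0.12600

Y = trial on which the second success occurs; negative binomial, r=2, p=0.30.
P(Y=3) = C(2,1) · p^2 · (1−p)^1
= 2 · 0.09 · 0.7 = 0.1260000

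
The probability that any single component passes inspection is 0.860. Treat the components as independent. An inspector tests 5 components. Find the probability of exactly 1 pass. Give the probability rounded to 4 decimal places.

0.0017

X ~ Binomial(n=5, p=0.86).
P(X=1) = C(5,1) · p^1 · (1−p)^4
= 5 · 0.86 · 0.00038416 = 0.001652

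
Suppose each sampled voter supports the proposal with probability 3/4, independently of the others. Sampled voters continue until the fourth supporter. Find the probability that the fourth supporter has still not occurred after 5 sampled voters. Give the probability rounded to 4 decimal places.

Needing more than 5 sampled voters ⇔ fewer than 4 successes in the first 5. With X ~ Binomial(5, 0.75), P(Y > 5) = P(X ≤ 3).
  k=0: C(5,0)·0.75^0·0.25^5 = 0.000977
  k=1: C(5,1)·0.75^1·0.25^4 = 0.014648
  k=2: C(5,2)·0.75^2·0.25^3 = 0.087891
  k=3: C(5,3)·0.75^3·0.25^2 = 0.263672
P(X ≤ 3) = 0.367188

0.3672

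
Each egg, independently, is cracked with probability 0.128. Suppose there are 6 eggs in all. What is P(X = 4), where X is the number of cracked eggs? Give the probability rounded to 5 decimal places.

0.00306

X ~ Binomial(n=6, p=0.128).
P(X=4) = C(6,4) · p^4 · (1−p)^2
= 15 · 0.00026844 · 0.76038 = 0.0030617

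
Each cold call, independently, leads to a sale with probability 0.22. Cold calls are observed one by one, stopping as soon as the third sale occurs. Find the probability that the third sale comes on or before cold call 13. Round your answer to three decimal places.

Finishing within 13 cold calls ⇔ at least 3 successes in the first 13. With X ~ Binomial(13, 0.22), P(Y ≤ 13) = 1 − P(X ≤ 2).
  k=0: C(13,0)·0.22^0·0.78^13 = 0.03956
  k=1: C(13,1)·0.22^1·0.78^12 = 0.14504
  k=2: C(13,2)·0.22^2·0.78^11 = 0.24546
1 − 0.43006 = 0.56994

0.570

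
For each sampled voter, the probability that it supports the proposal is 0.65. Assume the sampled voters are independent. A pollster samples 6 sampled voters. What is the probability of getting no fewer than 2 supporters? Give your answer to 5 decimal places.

0.97768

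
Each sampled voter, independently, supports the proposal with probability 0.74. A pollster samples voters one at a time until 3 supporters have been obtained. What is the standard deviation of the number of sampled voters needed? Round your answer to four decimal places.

Y = total sampled voters until the third success; negative binomial with r=3, p=0.74.
SD(Y) = √[r(1−p)/p²] = √(1.424397) = 1.193481

1.1935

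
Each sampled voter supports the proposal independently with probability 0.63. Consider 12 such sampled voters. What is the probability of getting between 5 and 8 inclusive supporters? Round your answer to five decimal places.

0.66939

X ~ Binomial(12, 0.63); P(5 ≤ X ≤ 8) = Σ C(12,k) p^k (1−p)^(12−k) over k:
  k=5: C(12,5)·0.63^5·0.37^7 = 0.0746174
  k=6: C(12,6)·0.63^6·0.37^6 = 0.1482264
  k=7: C(12,7)·0.63^7·0.37^5 = 0.2163304
  k=8: C(12,8)·0.63^8·0.37^4 = 0.2302165
Total = 0.6693908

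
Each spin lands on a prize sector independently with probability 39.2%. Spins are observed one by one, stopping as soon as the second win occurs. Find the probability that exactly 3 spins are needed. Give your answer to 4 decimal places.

0.1869

Y = trial on which the second success occurs; negative binomial, r=2, p=0.392.
P(Y=3) = C(2,1) · p^2 · (1−p)^1
= 2 · 0.15366 · 0.608 = 0.186855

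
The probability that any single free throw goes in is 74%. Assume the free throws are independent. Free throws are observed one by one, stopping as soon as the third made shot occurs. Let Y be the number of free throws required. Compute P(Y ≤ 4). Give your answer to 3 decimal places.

0.721

Finishing within 4 free throws ⇔ at least 3 successes in the first 4. With X ~ Binomial(4, 0.74), P(Y ≤ 4) = 1 − P(X ≤ 2).
  k=0: C(4,0)·0.74^0·0.26^4 = 0.00457
  k=1: C(4,1)·0.74^1·0.26^3 = 0.05202
  k=2: C(4,2)·0.74^2·0.26^2 = 0.22211
1 − 0.27870 = 0.72130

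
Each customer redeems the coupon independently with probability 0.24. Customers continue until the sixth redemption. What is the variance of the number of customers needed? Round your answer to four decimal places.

79.1667

Y = total customers until the sixth success; negative binomial with r=6, p=0.24.
Var(Y) = r(1−p)/p² = 6·0.76 / 0.24² = 79.166667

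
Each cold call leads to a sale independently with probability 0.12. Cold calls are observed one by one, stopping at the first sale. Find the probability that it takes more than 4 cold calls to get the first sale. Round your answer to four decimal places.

Y = number of cold calls to the first success; geometric, p = 0.12.
P(Y > 4) = P(first 4 all fail) = (1−p)^4 = 0.599695

0.5997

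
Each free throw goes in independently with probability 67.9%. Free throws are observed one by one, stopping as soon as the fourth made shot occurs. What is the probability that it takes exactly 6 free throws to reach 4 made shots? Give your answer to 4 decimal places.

Y = trial on which the fourth success occurs; negative binomial, r=4, p=0.679.
P(Y=6) = C(5,3) · p^4 · (1−p)^2
= 10 · 0.21256 · 0.10304 = 0.219023

0.2190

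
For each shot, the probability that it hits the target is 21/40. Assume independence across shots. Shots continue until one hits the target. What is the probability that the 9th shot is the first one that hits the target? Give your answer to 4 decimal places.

Geometric (trials to first success), p = 0.525.
P(Y = 9) = (1−p)^8 · p = 0.0025915 · 0.525 = 0.001361

0.0014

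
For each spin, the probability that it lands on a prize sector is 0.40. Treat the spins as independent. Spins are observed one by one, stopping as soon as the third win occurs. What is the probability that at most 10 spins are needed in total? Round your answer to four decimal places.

Finishing within 10 spins ⇔ at least 3 successes in the first 10. With X ~ Binomial(10, 0.40), P(Y ≤ 10) = 1 − P(X ≤ 2).
  k=0: C(10,0)·0.40^0·0.60^10 = 0.006047
  k=1: C(10,1)·0.40^1·0.60^9 = 0.040311
  k=2: C(10,2)·0.40^2·0.60^8 = 0.120932
1 − 0.167290 = 0.832710

0.8327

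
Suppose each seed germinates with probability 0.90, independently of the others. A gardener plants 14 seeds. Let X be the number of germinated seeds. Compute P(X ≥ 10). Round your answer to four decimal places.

0.9908

X ~ Binomial(14, 0.90); P(X ≥ 10) = Σ C(14,k) p^k (1−p)^(14−k) over k:
  k=10: C(14,10)·0.90^10·0.10^4 = 0.034903
  k=11: C(14,11)·0.90^11·0.10^3 = 0.114227
  k=12: C(14,12)·0.90^12·0.10^2 = 0.257011
  k=13: C(14,13)·0.90^13·0.10^1 = 0.355861
  k=14: C(14,14)·0.90^14·0.10^0 = 0.228768
Total = 0.990770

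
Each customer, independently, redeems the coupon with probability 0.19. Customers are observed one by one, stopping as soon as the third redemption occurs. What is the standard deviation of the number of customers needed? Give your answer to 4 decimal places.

Y = total customers until the third success; negative binomial with r=3, p=0.19.
SD(Y) = √[r(1−p)/p²] = √(67.313019) = 8.204451

8.2045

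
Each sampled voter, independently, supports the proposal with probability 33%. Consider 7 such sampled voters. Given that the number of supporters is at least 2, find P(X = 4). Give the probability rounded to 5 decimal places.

0.17091

X ~ Binomial(7, 0.33). Want P(X=4 | X≥2) = P(X=4) / P(X≥2).
P(X=4) = C(7,4)·0.33^4·0.67^3 = 0.1248384
P(X≥2) = 1 − 0.0606071 − 0.2089589 = 0.7304340
Ratio = 0.1248384 / 0.7304340 = 0.1709099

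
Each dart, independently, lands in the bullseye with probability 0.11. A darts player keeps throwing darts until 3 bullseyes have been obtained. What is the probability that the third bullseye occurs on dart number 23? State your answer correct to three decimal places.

Y = trial on which the third success occurs; negative binomial, r=3, p=0.11.
P(Y=23) = C(22,2) · p^3 · (1−p)^20
= 231 · 0.001331 · 0.09723 = 0.02989

0.030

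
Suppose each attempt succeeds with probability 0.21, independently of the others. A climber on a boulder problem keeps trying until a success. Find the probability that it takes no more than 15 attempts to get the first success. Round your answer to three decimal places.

Y = number of attempts to the first success; geometric, p = 0.21.
P(Y ≤ 15) = 1 − (1−p)^15 = 1 − 0.02913 = 0.97087

0.971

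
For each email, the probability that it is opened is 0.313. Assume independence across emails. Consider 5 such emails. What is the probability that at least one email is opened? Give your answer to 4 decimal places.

P(at least one) = 1 − P(none) = 1 − (1 − 0.313)^5
= 1 − 0.153033 = 0.846967

0.8470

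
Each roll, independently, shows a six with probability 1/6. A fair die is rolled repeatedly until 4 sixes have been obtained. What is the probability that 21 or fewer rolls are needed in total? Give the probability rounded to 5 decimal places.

Finishing within 21 rolls ⇔ at least 4 successes in the first 21. With X ~ Binomial(21, 0.166667), P(Y ≤ 21) = 1 − P(X ≤ 3).
  k=0: C(21,0)·0.166667^0·0.833333^21 = 0.0217367
  k=1: C(21,1)·0.166667^1·0.833333^20 = 0.0912942
  k=2: C(21,2)·0.166667^2·0.833333^19 = 0.1825884
  k=3: C(21,3)·0.166667^3·0.833333^18 = 0.2312786
1 − 0.5268979 = 0.4731021

0.47310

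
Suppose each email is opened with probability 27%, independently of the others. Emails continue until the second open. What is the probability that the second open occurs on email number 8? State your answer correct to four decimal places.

0.0772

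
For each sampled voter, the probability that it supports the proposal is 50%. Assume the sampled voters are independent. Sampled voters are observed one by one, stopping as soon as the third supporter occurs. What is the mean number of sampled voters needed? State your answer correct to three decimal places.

Y = total sampled voters until the third success; negative binomial with r=3, p=0.50.
E[Y] = r / p = 3 / 0.50 = 6.00000

6.000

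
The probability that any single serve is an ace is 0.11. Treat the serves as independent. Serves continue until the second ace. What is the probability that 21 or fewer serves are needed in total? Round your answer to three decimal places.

Finishing within 21 serves ⇔ at least 2 successes in the first 21. With X ~ Binomial(21, 0.11), P(Y ≤ 21) = 1 − P(X ≤ 1).
  k=0: C(21,0)·0.11^0·0.89^21 = 0.08653
  k=1: C(21,1)·0.11^1·0.89^20 = 0.22460
1 − 0.31114 = 0.68886

0.689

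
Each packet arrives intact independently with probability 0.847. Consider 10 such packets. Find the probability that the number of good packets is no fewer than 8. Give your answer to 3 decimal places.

0.812

X ~ Binomial(10, 0.847); P(X ≥ 8) = Σ C(10,k) p^k (1−p)^(10−k) over k:
  k=8: C(10,8)·0.847^8·0.153^2 = 0.27904
  k=9: C(10,9)·0.847^9·0.153^1 = 0.34327
  k=10: C(10,10)·0.847^10·0.153^0 = 0.19004
Total = 0.81235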